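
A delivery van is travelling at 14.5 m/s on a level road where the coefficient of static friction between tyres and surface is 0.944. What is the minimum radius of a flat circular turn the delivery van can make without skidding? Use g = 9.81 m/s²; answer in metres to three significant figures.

22.7 m

At the limit, μ_s m g = m v²/r, so r_min = v²/(μ_s g) = (14.5)²/(0.944 × 9.81) = 210.2/9.261 = 22.70 m.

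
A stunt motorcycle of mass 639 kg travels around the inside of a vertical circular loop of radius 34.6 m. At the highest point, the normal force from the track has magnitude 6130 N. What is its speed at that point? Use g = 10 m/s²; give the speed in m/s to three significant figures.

26.0 m/s

At the top, N + mg = mv²/r, so v = √(r(N/m + g)) = √(34.6 × (6130/639 + 10.0)) = √(34.6 × 19.59) = √677.9 = 26.04 m/s.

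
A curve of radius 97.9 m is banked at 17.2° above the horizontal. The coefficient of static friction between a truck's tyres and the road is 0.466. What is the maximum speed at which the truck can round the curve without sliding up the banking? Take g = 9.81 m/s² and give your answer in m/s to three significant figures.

29.5 m/s

At the maximum speed, friction acts down the slope at its limiting value f = μN. Radially (horizontal, toward centre): N sinθ + μN cosθ = mv²/r. Vertically: N cosθ − μN sinθ = mg.
Dividing: v² = r g (sinθ + μcosθ)/(cosθ − μsinθ).
sinθ + μcosθ = 0.2957 + 0.466×0.9553 = 0.7409; cosθ − μsinθ = 0.9553 − 0.466×0.2957 = 0.8175.
v² = 97.9 × 9.81 × 0.7409/0.8175 = 870.4 m²/s², so v = 29.50 m/s.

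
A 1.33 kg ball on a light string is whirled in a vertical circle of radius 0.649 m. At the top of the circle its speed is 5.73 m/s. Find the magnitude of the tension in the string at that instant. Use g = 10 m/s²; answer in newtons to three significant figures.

54.0 N

At the top, both T and the weight mg point inward (toward the centre), so T + mg = mv²/r.
T = m(v²/r − g) = 1.33 × ((5.73)²/0.649 − 10.0) = 1.33 × (50.59 − 10.0) = 1.33 × 40.59 = 53.98 N.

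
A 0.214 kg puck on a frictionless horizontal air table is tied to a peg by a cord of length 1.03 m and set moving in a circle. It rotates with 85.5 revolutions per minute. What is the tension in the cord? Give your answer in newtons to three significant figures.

17.7 N

ω = 85.5 rev/min × 2π/60 = 8.954 rad/s, so v = ωr = 8.954 × 1.03 = 9.222 m/s.
The tension is the only horizontal force, so it supplies the full centripetal force: T = m v²/r = 0.214 × (9.222)²/1.03 = 0.214 × 85.05/1.03 = 17.67 N.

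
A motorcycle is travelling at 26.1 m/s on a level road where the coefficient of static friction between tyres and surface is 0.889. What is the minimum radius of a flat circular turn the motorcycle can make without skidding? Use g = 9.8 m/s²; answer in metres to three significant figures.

78.2 m

At the limit, μ_s m g = m v²/r, so r_min = v²/(μ_s g) = (26.1)²/(0.889 × 9.8) = 681.2/8.712 = 78.19 m.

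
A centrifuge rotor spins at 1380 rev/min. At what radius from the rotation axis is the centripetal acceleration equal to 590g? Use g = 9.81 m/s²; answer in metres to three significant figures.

ω = 1380 rev/min × 2π/60 = 144.5 rad/s.
a_c = ω²r = 590g ⇒ r = 590 × 9.81 / (144.5)² = 5788/20880 = 0.2771 m.

0.277 m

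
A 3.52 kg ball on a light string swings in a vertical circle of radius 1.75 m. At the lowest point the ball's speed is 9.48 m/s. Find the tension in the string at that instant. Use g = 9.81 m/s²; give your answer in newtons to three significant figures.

215 N

At the lowest point, T points up (toward the centre) and the weight mg points down (away from the centre), so the net inward force is T − mg = mv²/r.
T = m(v²/r + g) = 3.52 × ((9.48)²/1.75 + 9.81) = 3.52 × (51.35 + 9.81) = 3.52 × 61.16 = 215.3 N.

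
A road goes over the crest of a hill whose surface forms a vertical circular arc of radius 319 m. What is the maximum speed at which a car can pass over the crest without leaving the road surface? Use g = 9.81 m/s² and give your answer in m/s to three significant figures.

55.9 m/s

At the crest the centre of the circle is below the car, so the net downward (centripetal) force is mg − N = mv²/r.
The car leaves the road when N → 0, giving v_max = √(g r) = √(9.81 × 319) = 55.94 m/s.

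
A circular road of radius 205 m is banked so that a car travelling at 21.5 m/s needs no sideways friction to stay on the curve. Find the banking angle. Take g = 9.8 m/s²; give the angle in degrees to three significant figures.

With no friction, the horizontal component of the normal force provides the centripetal force: N sinθ = mv²/r, while N cosθ = mg vertically.
Dividing: tanθ = v²/(r g) = (21.5)²/(205 × 9.8) = 462.2/2009 = 0.2301.
θ = arctan(0.2301) = 12.96°.

13.0°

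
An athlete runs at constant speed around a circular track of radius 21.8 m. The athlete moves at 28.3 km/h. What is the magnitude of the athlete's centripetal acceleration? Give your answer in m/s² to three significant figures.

v = 28.3 km/h = 28.3/3.6 = 7.861 m/s.
a_c = v²/r = (7.861)²/21.8 = 61.80/21.8 = 2.835 m/s².

2.83 m/s²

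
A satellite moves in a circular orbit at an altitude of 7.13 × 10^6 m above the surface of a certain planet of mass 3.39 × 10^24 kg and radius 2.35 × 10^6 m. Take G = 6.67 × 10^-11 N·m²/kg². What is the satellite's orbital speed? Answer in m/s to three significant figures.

Orbital radius r = R + h = 2.35 × 10^6 + 7.13 × 10^6 = 9.480 × 10^6 m.
Gravity supplies the centripetal force: G M m / r² = m v² / r, so v = √(GM/r).
v = √(6.67 × 10^-11 × 3.39 × 10^24 / 9.480 × 10^6) = √(2.385 × 10^7) = 4884 m/s.

4880 m/s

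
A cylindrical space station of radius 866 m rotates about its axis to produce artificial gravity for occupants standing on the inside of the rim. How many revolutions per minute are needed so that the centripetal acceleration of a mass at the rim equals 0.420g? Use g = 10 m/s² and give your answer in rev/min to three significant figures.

Require ω²r = 0.420g, so ω = √(0.420 × 10.0/866) = 0.06964 rad/s.
In rev/min: ω × 60/(2π) = 0.06964 × 60/(2π) = 0.6650 rev/min.

0.665 rev/min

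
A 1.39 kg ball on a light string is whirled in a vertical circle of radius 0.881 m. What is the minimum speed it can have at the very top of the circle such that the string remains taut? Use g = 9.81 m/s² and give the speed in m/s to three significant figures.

2.94 m/s

At the highest point the centre is directly below, so both the weight and T act inward: T + mg = mv²/r.
At minimum speed T → 0, so mg = mv_min²/r ⇒ v_min = √(g r) = √(9.81 × 0.881) = 2.940 m/s.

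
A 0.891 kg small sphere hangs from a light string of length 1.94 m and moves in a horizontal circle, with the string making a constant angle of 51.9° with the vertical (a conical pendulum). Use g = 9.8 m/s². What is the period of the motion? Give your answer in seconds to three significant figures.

2.20 s

r = L sinθ = 1.527 m. From T sinθ = mω²r and T cosθ = mg: tanθ = ω²r/g, so ω² = g tanθ / r = g/(L cosθ).
ω = √(g/(L cosθ)) = √(9.8/(1.94 × 0.6170)) = √8.187 = 2.861 rad/s.
Period = 2π/ω = 2.196 s.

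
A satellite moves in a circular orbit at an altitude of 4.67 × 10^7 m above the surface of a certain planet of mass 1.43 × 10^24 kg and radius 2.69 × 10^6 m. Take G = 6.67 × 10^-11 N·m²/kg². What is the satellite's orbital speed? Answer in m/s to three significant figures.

1390 m/s

Orbital radius r = R + h = 2.69 × 10^6 + 4.67 × 10^7 = 4.939 × 10^7 m.
Gravity supplies the centripetal force: G M m / r² = m v² / r, so v = √(GM/r).
v = √(6.67 × 10^-11 × 1.43 × 10^24 / 4.939 × 10^7) = √(1.931 × 10^6) = 1390 m/s.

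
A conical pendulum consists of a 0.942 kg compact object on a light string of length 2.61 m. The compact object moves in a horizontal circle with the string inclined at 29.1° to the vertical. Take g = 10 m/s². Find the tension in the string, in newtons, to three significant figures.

10.8 N

Vertically the bob has no acceleration, so T cosθ = mg.
T = mg/cosθ = 0.942 × 10.0 / cos 29.1° = 9.420/0.8738 = 10.78 N.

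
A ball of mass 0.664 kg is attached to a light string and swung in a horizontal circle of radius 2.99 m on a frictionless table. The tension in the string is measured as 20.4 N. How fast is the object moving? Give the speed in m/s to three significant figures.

9.58 m/s

T = m v²/r ⇒ v = √(T r / m) = √(20.4 × 2.99 / 0.664) = √91.86 = 9.584 m/s.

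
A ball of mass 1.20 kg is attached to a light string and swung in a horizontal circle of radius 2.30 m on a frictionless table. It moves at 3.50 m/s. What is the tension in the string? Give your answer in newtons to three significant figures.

6.39 N

The tension is the only horizontal force, so it supplies the full centripetal force: T = m v²/r = 1.20 × (3.500)²/2.30 = 1.20 × 12.25/2.30 = 6.391 N.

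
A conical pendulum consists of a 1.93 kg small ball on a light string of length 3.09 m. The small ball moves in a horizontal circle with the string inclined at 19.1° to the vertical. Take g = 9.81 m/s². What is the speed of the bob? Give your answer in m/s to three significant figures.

1.85 m/s

The radius of the circle is r = L sinθ = 3.09 × sin 19.1° = 1.011 m.
Horizontally T sinθ = mv²/r and vertically T cosθ = mg, so tanθ = v²/(rg).
v = √(r g tanθ) = √(1.011 × 9.81 × 0.3463) = √3.435 = 1.853 m/s.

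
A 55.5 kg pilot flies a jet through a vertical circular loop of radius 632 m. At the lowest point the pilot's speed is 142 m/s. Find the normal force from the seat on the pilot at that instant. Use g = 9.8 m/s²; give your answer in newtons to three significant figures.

At the lowest point, N points up (toward the centre) and the weight mg points down (away from the centre), so the net inward force is N − mg = mv²/r.
N = m(v²/r + g) = 55.5 × ((142)²/632 + 9.8) = 55.5 × (31.91 + 9.8) = 55.5 × 41.71 = 2315 N.

2310 N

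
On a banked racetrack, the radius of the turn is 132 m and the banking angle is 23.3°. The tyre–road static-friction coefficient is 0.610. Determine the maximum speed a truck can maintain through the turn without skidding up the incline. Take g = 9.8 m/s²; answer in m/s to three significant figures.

42.7 m/s

At the maximum speed, friction acts down the slope at its limiting value f = μN. Radially (horizontal, toward centre): N sinθ + μN cosθ = mv²/r. Vertically: N cosθ − μN sinθ = mg.
Dividing: v² = r g (sinθ + μcosθ)/(cosθ − μsinθ).
sinθ + μcosθ = 0.3955 + 0.610×0.9184 = 0.9558; cosθ − μsinθ = 0.9184 − 0.610×0.3955 = 0.6772.
v² = 132 × 9.8 × 0.9558/0.6772 = 1826 m²/s², so v = 42.73 m/s.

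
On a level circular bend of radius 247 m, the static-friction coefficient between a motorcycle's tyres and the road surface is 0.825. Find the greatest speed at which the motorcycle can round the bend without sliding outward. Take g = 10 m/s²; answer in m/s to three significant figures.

45.1 m/s

The only inward force on a level bend is static friction, so at the limit f_s = μ_s N = μ_s m g = m v²/r.
Mass cancels: v_max = √(μ_s g r) = √(0.825 × 10.0 × 247) = √2038 = 45.14 m/s.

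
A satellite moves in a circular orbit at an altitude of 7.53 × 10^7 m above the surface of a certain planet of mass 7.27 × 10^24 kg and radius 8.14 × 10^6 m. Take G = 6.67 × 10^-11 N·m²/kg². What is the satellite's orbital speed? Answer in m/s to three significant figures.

2410 m/s

Orbital radius r = R + h = 8.14 × 10^6 + 7.53 × 10^7 = 8.344 × 10^7 m.
Gravity supplies the centripetal force: G M m / r² = m v² / r, so v = √(GM/r).
v = √(6.67 × 10^-11 × 7.27 × 10^24 / 8.344 × 10^7) = √(5.811 × 10^6) = 2411 m/s.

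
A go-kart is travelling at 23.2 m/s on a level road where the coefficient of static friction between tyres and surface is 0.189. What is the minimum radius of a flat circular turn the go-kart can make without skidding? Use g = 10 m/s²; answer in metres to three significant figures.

At the limit, μ_s m g = m v²/r, so r_min = v²/(μ_s g) = (23.2)²/(0.189 × 10.0) = 538.2/1.890 = 284.8 m.

285 m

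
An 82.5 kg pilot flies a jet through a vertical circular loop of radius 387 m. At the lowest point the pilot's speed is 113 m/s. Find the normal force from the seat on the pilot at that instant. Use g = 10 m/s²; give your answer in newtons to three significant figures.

3550 N

At the lowest point, N points up (toward the centre) and the weight mg points down (away from the centre), so the net inward force is N − mg = mv²/r.
N = m(v²/r + g) = 82.5 × ((113)²/387 + 10.0) = 82.5 × (32.99 + 10.0) = 82.5 × 42.99 = 3547 N.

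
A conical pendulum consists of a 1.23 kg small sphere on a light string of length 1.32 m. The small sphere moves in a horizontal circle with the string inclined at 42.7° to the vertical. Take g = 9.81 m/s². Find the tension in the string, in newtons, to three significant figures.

Vertically the bob has no acceleration, so T cosθ = mg.
T = mg/cosθ = 1.23 × 9.81 / cos 42.7° = 12.07/0.7349 = 16.42 N.

16.4 N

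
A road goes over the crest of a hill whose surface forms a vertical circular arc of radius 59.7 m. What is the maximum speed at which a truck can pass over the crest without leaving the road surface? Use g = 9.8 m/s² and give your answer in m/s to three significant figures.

24.2 m/s

At the crest the centre of the circle is below the truck, so the net downward (centripetal) force is mg − N = mv²/r.
The truck leaves the road when N → 0, giving v_max = √(g r) = √(9.8 × 59.7) = 24.19 m/s.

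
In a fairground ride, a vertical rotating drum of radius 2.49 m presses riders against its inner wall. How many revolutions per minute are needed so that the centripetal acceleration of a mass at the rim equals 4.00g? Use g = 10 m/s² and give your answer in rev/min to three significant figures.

Require ω²r = 4.00g, so ω = √(4.00 × 10.0/2.49) = 4.008 rad/s.
In rev/min: ω × 60/(2π) = 4.008 × 60/(2π) = 38.27 rev/min.

38.3 rev/min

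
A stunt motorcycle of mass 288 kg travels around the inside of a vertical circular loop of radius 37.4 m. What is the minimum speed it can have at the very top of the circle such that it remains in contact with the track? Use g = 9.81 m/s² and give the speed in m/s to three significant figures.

At the top, both weight mg and N point toward the centre: N + mg = mv²/r.
At minimum speed N → 0, so mg = mv_min²/r ⇒ v_min = √(g r) = √(9.81 × 37.4) = 19.15 m/s.

19.2 m/s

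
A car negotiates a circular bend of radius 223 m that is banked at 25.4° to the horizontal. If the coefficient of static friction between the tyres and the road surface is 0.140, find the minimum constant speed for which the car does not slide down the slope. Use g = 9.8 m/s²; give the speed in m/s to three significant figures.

26.2 m/s

At the minimum speed, friction acts up the slope at its limiting value f = μN. Radially (horizontal, toward centre): N sinθ − μN cosθ = mv²/r. Vertically: N cosθ + μN sinθ = mg.
Dividing: v² = r g (sinθ − μcosθ)/(cosθ + μsinθ).
sinθ − μcosθ = 0.4289 − 0.140×0.9033 = 0.3025; cosθ + μsinθ = 0.9033 + 0.140×0.4289 = 0.9634.
v² = 223 × 9.8 × 0.3025/0.9634 = 686.1 m²/s², so v = 26.19 m/s.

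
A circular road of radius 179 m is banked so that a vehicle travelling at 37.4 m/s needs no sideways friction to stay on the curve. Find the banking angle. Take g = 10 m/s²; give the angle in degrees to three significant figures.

For a frictionless banked turn: horizontally N sinθ = mv²/r and vertically N cosθ = mg.
Dividing: tanθ = v²/(r g) = (37.4)²/(179 × 10.0) = 1399/1790 = 0.7814.
θ = arctan(0.7814) = 38.01°.

38.0°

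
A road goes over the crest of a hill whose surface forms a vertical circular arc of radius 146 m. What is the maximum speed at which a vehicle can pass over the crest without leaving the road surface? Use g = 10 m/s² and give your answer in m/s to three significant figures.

At the crest the centre of the circle is below the vehicle, so the net downward (centripetal) force is mg − N = mv²/r.
The vehicle leaves the road when N → 0, giving v_max = √(g r) = √(10.0 × 146) = 38.21 m/s.

38.2 m/s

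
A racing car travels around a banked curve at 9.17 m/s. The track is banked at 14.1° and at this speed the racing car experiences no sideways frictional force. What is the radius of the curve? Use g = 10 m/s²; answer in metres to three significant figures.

Frictionless banking: tanθ = v²/(rg), so r = v²/(g tanθ).
r = (9.17)²/(10.0 × tan 14.1°) = 84.09/(10.0 × 0.2512) = 84.09/2.512 = 33.48 m.

33.5 m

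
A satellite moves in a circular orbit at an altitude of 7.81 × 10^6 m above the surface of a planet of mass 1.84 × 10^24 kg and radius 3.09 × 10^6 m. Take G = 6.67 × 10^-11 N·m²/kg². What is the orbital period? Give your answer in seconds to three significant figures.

20400 s

r = R + h = 3.09 × 10^6 + 7.81 × 10^6 = 1.090 × 10^7 m. Gravity provides the centripetal force: G M m / r² = m v² / r ⇒ v = √(GM/r) = 3356 m/s.
T = 2πr/v = 2π × 1.090 × 10^7 / 3356 = 20410 s.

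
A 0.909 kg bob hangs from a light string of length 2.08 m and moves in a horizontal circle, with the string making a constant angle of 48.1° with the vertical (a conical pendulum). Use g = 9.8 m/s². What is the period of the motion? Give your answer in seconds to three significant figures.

r = L sinθ = 1.548 m. From T sinθ = mω²r and T cosθ = mg: tanθ = ω²r/g, so ω² = g tanθ / r = g/(L cosθ).
ω = √(g/(L cosθ)) = √(9.8/(2.08 × 0.6678)) = √7.055 = 2.656 rad/s.
Period = 2π/ω = 2.366 s.

2.37 s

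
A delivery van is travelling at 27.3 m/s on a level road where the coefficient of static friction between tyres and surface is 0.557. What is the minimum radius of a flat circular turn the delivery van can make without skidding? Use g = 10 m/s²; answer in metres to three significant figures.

At the limit, μ_s m g = m v²/r, so r_min = v²/(μ_s g) = (27.3)²/(0.557 × 10.0) = 745.3/5.570 = 133.8 m.

134 m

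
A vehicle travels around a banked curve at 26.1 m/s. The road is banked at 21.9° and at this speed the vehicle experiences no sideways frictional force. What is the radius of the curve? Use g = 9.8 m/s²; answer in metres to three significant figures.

Frictionless banking: tanθ = v²/(rg), so r = v²/(g tanθ).
r = (26.1)²/(9.8 × tan 21.9°) = 681.2/(9.8 × 0.4020) = 681.2/3.940 = 172.9 m.

173 m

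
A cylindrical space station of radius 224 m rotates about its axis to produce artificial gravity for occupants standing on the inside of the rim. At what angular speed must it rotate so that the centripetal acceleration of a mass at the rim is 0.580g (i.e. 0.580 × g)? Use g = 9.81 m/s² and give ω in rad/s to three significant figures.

0.159 rad/s

Centripetal acceleration a_c = ω²r. Setting ω²r = 0.580g:
ω = √(0.580g / r) = √(0.580 × 9.81 / 224) = √0.02540 = 0.1594 rad/s.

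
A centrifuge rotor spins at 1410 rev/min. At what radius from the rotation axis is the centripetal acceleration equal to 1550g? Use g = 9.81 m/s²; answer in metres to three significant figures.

ω = 1410 rev/min × 2π/60 = 147.7 rad/s.
a_c = ω²r = 1550g ⇒ r = 1550 × 9.81 / (147.7)² = 15210/21800 = 0.6974 m.

0.697 m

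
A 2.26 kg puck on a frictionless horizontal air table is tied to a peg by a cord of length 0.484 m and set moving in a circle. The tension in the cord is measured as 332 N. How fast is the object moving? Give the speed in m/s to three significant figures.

T = m v²/r ⇒ v = √(T r / m) = √(332 × 0.484 / 2.26) = √71.10 = 8.432 m/s.

8.43 m/s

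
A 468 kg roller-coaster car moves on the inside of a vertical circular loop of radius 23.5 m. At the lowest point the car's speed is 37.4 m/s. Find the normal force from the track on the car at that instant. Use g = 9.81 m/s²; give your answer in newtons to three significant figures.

32400 N

At the lowest point, N points up (toward the centre) and the weight mg points down (away from the centre), so the net inward force is N − mg = mv²/r.
N = m(v²/r + g) = 468 × ((37.4)²/23.5 + 9.81) = 468 × (59.52 + 9.81) = 468 × 69.33 = 32450 N.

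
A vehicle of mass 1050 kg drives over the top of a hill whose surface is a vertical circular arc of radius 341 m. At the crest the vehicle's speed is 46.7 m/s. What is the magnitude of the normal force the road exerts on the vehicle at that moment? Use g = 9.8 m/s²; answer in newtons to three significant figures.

3570 N

At the crest the centripetal acceleration points downward (toward the centre of the arc), so mg − N = mv²/r.
N = m(g − v²/r) = 1050 × (9.8 − (46.7)²/341) = 1050 × (9.8 − 6.396) = 1050 × 3.404 = 3575 N.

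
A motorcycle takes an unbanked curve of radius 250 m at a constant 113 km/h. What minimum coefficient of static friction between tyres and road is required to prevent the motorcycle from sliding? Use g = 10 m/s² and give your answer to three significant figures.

v = 113/3.6 = 31.39 m/s.
Friction provides the centripetal force: μ_s m g = m v²/r, so μ_s = v²/(g r) = (31.39)²/(10.0 × 250) = 985.3/2500 = 0.3941.

0.394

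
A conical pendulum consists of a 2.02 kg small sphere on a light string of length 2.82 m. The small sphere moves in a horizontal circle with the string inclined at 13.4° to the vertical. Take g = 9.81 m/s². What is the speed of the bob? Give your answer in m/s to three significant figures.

1.24 m/s

The radius of the circle is r = L sinθ = 2.82 × sin 13.4° = 0.6535 m.
Horizontally T sinθ = mv²/r and vertically T cosθ = mg, so tanθ = v²/(rg).
v = √(r g tanθ) = √(0.6535 × 9.81 × 0.2382) = √1.527 = 1.236 m/s.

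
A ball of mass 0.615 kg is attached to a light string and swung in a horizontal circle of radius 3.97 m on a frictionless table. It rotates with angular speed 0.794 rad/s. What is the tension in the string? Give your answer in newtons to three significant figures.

1.54 N

v = ωr = 0.794 × 3.97 = 3.152 m/s.
The tension is the only horizontal force, so it supplies the full centripetal force: T = m v²/r = 0.615 × (3.152)²/3.97 = 0.615 × 9.936/3.97 = 1.539 N.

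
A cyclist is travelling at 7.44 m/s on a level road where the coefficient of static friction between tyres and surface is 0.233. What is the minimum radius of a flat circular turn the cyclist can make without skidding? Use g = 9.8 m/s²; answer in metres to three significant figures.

At the limit, μ_s m g = m v²/r, so r_min = v²/(μ_s g) = (7.44)²/(0.233 × 9.8) = 55.35/2.283 = 24.24 m.

24.2 m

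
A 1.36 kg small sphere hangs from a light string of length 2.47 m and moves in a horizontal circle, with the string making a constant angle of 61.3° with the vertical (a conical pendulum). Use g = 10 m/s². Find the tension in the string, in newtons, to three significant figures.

28.3 N

Vertically the bob has no acceleration, so T cosθ = mg.
T = mg/cosθ = 1.36 × 10.0 / cos 61.3° = 13.60/0.4802 = 28.32 N.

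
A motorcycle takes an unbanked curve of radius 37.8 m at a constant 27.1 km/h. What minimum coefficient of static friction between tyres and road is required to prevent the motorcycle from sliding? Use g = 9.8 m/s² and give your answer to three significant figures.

v = 27.1/3.6 = 7.528 m/s.
Friction provides the centripetal force: μ_s m g = m v²/r, so μ_s = v²/(g r) = (7.528)²/(9.8 × 37.8) = 56.67/370.4 = 0.1530.

0.153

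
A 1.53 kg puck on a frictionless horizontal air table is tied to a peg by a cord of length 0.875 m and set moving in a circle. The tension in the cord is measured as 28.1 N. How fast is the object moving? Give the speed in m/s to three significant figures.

T = m v²/r ⇒ v = √(T r / m) = √(28.1 × 0.875 / 1.53) = √16.07 = 4.009 m/s.

4.01 m/s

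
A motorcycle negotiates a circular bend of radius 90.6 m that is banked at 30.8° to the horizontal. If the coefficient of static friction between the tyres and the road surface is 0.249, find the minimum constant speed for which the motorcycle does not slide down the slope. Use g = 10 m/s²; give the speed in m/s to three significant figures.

16.5 m/s

At the minimum speed, friction acts up the slope at its limiting value f = μN. Radially (horizontal, toward centre): N sinθ − μN cosθ = mv²/r. Vertically: N cosθ + μN sinθ = mg.
Dividing: v² = r g (sinθ − μcosθ)/(cosθ + μsinθ).
sinθ − μcosθ = 0.5120 − 0.249×0.8590 = 0.2982; cosθ + μsinθ = 0.8590 + 0.249×0.5120 = 0.9865.
v² = 90.6 × 10.0 × 0.2982/0.9865 = 273.8 m²/s², so v = 16.55 m/s.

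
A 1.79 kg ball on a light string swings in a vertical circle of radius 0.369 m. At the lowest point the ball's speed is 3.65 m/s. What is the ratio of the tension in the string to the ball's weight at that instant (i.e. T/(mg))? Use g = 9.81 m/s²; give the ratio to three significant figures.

4.68

At the bottom, T − mg = mv²/r, so T = m(v²/r + g) and T/(mg) = v²/(rg) + 1 = (3.65)²/(0.369 × 9.81) + 1 = 3.680 + 1 = 4.680.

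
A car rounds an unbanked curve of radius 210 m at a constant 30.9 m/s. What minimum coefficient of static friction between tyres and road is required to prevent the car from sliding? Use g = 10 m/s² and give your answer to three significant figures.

0.455

Friction provides the centripetal force: μ_s m g = m v²/r, so μ_s = v²/(g r) = (30.90)²/(10.0 × 210) = 954.8/2100 = 0.4547.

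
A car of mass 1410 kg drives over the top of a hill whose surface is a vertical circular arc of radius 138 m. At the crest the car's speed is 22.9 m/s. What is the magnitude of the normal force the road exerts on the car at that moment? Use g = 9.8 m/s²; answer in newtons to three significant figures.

At the crest the centripetal acceleration points downward (toward the centre of the arc), so mg − N = mv²/r.
N = m(g − v²/r) = 1410 × (9.8 − (22.9)²/138) = 1410 × (9.8 − 3.800) = 1410 × 6.000 = 8460 N.

8460 N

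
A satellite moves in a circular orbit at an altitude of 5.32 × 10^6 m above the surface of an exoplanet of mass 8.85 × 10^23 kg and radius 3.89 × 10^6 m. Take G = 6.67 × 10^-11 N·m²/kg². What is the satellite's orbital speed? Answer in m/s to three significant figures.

2530 m/s

Orbital radius r = R + h = 3.89 × 10^6 + 5.32 × 10^6 = 9.210 × 10^6 m.
Gravity supplies the centripetal force: G M m / r² = m v² / r, so v = √(GM/r).
v = √(6.67 × 10^-11 × 8.85 × 10^23 / 9.210 × 10^6) = √(6.409 × 10^6) = 2532 m/s.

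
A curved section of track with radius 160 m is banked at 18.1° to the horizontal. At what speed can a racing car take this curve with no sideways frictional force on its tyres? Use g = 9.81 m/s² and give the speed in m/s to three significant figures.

On a frictionless banked curve, N sinθ = mv²/r and N cosθ = mg, so tanθ = v²/(rg).
v = √(r g tanθ) = √(160 × 9.81 × tan 18.1°) = √(160 × 9.81 × 0.3269) = √513.0 = 22.65 m/s.

22.7 m/s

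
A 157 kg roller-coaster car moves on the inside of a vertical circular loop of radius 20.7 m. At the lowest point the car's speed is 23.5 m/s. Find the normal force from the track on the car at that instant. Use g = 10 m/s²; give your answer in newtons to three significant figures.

5760 N

At the lowest point, N points up (toward the centre) and the weight mg points down (away from the centre), so the net inward force is N − mg = mv²/r.
N = m(v²/r + g) = 157 × ((23.5)²/20.7 + 10.0) = 157 × (26.68 + 10.0) = 157 × 36.68 = 5759 N.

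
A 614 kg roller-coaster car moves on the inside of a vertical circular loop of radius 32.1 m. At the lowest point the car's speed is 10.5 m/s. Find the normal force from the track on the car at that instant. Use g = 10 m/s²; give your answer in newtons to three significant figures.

At the lowest point, N points up (toward the centre) and the weight mg points down (away from the centre), so the net inward force is N − mg = mv²/r.
N = m(v²/r + g) = 614 × ((10.5)²/32.1 + 10.0) = 614 × (3.435 + 10.0) = 614 × 13.43 = 8249 N.

8250 N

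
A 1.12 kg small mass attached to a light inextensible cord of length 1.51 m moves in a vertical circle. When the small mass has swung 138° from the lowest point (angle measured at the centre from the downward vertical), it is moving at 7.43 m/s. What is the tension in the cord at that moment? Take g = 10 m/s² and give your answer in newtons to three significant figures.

Take the radial direction toward the centre of the circle as positive. The component of the weight along the string toward the centre is −mg cos φ (φ measured from the bottom), so Newton's second law along the string gives T − mg cos φ = m v²/r.
cos 138° = -0.7431, so T = m(v²/r + g cos φ) = 1.12 × ((7.43)²/1.51 + 10.0 × -0.7431) = 1.12 × (36.56 + (-7.431)) = 1.12 × 29.13 = 32.62 N.

32.6 N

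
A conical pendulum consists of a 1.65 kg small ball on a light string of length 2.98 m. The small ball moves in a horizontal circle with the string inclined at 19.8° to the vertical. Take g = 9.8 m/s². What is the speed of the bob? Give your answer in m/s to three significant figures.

The radius of the circle is r = L sinθ = 2.98 × sin 19.8° = 1.009 m.
Horizontally T sinθ = mv²/r and vertically T cosθ = mg, so tanθ = v²/(rg).
v = √(r g tanθ) = √(1.009 × 9.8 × 0.3600) = √3.562 = 1.887 m/s.

1.89 m/s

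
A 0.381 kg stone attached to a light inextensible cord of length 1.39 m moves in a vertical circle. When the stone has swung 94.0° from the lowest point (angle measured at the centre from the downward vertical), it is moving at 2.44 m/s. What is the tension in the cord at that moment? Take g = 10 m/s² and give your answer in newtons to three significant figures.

Take the radial direction toward the centre of the circle as positive. The component of the weight along the string toward the centre is −mg cos φ (φ measured from the bottom), so Newton's second law along the string gives T − mg cos φ = m v²/r.
cos 94.0° = -0.06976, so T = m(v²/r + g cos φ) = 0.381 × ((2.44)²/1.39 + 10.0 × -0.06976) = 0.381 × (4.283 + (-0.6976)) = 0.381 × 3.586 = 1.366 N.

1.37 N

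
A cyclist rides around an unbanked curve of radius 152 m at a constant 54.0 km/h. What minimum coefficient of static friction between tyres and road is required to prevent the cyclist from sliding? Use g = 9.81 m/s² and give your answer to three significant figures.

v = 54.0/3.6 = 15.00 m/s.
Friction provides the centripetal force: μ_s m g = m v²/r, so μ_s = v²/(g r) = (15.00)²/(9.81 × 152) = 225.0/1491 = 0.1509.

0.151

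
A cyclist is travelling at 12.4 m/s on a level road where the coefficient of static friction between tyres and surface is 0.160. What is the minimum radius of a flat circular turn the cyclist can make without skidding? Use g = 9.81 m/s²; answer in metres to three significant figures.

98.0 m

At the limit, μ_s m g = m v²/r, so r_min = v²/(μ_s g) = (12.4)²/(0.160 × 9.81) = 153.8/1.570 = 97.96 m.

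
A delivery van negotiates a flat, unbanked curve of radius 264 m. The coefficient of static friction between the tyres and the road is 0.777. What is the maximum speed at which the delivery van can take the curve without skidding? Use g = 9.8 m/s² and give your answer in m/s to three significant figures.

On a flat curve, static friction is the only horizontal force, so it must supply the full centripetal force: μ_s m g = m v²/r.
Mass cancels: v_max = √(μ_s g r) = √(0.777 × 9.8 × 264) = √2010 = 44.84 m/s.

44.8 m/s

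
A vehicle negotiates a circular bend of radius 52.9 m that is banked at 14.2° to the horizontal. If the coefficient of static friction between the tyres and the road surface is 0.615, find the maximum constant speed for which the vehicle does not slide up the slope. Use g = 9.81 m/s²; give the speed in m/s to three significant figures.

23.1 m/s

At the maximum speed, friction acts down the slope at its limiting value f = μN. Radially (horizontal, toward centre): N sinθ + μN cosθ = mv²/r. Vertically: N cosθ − μN sinθ = mg.
Dividing: v² = r g (sinθ + μcosθ)/(cosθ − μsinθ).
sinθ + μcosθ = 0.2453 + 0.615×0.9694 = 0.8415; cosθ − μsinθ = 0.9694 − 0.615×0.2453 = 0.8186.
v² = 52.9 × 9.81 × 0.8415/0.8186 = 533.5 m²/s², so v = 23.10 m/s.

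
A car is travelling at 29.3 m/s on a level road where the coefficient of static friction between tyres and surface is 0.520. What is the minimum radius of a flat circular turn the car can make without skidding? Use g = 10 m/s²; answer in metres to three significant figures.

165 m

At the limit, μ_s m g = m v²/r, so r_min = v²/(μ_s g) = (29.3)²/(0.520 × 10.0) = 858.5/5.200 = 165.1 m.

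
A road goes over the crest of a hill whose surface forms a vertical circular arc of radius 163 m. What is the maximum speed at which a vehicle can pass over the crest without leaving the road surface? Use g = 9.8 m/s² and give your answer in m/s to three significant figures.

40.0 m/s

At the crest the centre of the circle is below the vehicle, so the net downward (centripetal) force is mg − N = mv²/r.
The vehicle leaves the road when N → 0, giving v_max = √(g r) = √(9.8 × 163) = 39.97 m/s.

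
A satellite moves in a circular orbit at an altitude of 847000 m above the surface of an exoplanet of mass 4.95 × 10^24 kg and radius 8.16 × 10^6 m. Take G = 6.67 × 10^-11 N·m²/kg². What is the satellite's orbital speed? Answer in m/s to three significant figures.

Orbital radius r = R + h = 8.16 × 10^6 + 847000 = 9.007 × 10^6 m.
Gravity supplies the centripetal force: G M m / r² = m v² / r, so v = √(GM/r).
v = √(6.67 × 10^-11 × 4.95 × 10^24 / 9.007 × 10^6) = √(3.666 × 10^7) = 6054 m/s.

6050 m/s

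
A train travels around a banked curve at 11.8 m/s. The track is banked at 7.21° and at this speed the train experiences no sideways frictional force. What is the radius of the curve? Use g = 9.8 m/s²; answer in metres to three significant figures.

Frictionless banking: tanθ = v²/(rg), so r = v²/(g tanθ).
r = (11.8)²/(9.8 × tan 7.21°) = 139.2/(9.8 × 0.1265) = 139.2/1.240 = 112.3 m.

112 m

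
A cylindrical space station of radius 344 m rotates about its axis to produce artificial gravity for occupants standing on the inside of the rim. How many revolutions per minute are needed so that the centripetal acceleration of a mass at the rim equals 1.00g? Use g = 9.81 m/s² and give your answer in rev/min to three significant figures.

Require ω²r = 1.00g, so ω = √(1.00 × 9.81/344) = 0.1689 rad/s.
In rev/min: ω × 60/(2π) = 0.1689 × 60/(2π) = 1.613 rev/min.

1.61 rev/min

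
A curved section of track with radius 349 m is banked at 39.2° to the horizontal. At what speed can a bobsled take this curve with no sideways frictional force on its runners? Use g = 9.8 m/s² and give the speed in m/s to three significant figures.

On a frictionless banked curve, N sinθ = mv²/r and N cosθ = mg, so tanθ = v²/(rg).
v = √(r g tanθ) = √(349 × 9.8 × tan 39.2°) = √(349 × 9.8 × 0.8156) = √2789 = 52.82 m/s.

52.8 m/s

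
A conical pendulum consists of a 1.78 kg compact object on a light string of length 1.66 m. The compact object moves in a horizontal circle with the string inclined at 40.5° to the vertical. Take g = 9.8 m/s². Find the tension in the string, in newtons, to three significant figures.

Vertically the bob has no acceleration, so T cosθ = mg.
T = mg/cosθ = 1.78 × 9.8 / cos 40.5° = 17.44/0.7604 = 22.94 N.

22.9 N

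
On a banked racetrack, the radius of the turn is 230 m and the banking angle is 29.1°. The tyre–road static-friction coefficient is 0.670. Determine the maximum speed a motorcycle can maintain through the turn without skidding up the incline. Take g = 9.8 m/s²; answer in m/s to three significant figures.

66.4 m/s

At the maximum speed, friction acts down the slope at its limiting value f = μN. Radially (horizontal, toward centre): N sinθ + μN cosθ = mv²/r. Vertically: N cosθ − μN sinθ = mg.
Dividing: v² = r g (sinθ + μcosθ)/(cosθ − μsinθ).
sinθ + μcosθ = 0.4863 + 0.670×0.8738 = 1.072; cosθ − μsinθ = 0.8738 − 0.670×0.4863 = 0.5479.
v² = 230 × 9.8 × 1.072/0.5479 = 4409 m²/s², so v = 66.40 m/s.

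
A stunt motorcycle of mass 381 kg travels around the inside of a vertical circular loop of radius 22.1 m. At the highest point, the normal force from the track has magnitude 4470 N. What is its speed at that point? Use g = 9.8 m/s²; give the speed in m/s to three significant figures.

21.8 m/s

At the top, N + mg = mv²/r, so v = √(r(N/m + g)) = √(22.1 × (4470/381 + 9.8)) = √(22.1 × 21.53) = √475.9 = 21.81 m/s.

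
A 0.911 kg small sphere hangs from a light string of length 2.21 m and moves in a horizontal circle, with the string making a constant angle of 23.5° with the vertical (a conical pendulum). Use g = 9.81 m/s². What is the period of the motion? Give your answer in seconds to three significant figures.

2.86 s

r = L sinθ = 0.8812 m. From T sinθ = mω²r and T cosθ = mg: tanθ = ω²r/g, so ω² = g tanθ / r = g/(L cosθ).
ω = √(g/(L cosθ)) = √(9.81/(2.21 × 0.9171)) = √4.840 = 2.200 rad/s.
Period = 2π/ω = 2.856 s.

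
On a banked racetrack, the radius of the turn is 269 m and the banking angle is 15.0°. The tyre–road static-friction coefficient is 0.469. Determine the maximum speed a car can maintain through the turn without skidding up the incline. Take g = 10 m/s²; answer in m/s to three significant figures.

47.6 m/s

At the maximum speed, friction acts down the slope at its limiting value f = μN. Radially (horizontal, toward centre): N sinθ + μN cosθ = mv²/r. Vertically: N cosθ − μN sinθ = mg.
Dividing: v² = r g (sinθ + μcosθ)/(cosθ − μsinθ).
sinθ + μcosθ = 0.2588 + 0.469×0.9659 = 0.7118; cosθ − μsinθ = 0.9659 − 0.469×0.2588 = 0.8445.
v² = 269 × 10.0 × 0.7118/0.8445 = 2267 m²/s², so v = 47.62 m/s.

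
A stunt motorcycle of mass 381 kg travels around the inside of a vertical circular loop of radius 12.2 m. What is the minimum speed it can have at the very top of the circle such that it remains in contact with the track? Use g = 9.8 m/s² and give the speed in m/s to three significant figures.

10.9 m/s

At the highest point the centre is directly below, so both the weight and N act inward: N + mg = mv²/r.
At minimum speed N → 0, so mg = mv_min²/r ⇒ v_min = √(g r) = √(9.8 × 12.2) = 10.93 m/s.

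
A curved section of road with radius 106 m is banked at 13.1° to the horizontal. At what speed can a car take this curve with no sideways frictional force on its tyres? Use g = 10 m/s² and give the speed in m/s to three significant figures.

15.7 m/s

On a frictionless banked curve, N sinθ = mv²/r and N cosθ = mg, so tanθ = v²/(rg).
v = √(r g tanθ) = √(106 × 10.0 × tan 13.1°) = √(106 × 10.0 × 0.2327) = √246.7 = 15.71 m/s.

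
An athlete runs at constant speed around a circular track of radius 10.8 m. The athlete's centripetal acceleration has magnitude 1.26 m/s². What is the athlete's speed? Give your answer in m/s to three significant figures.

3.69 m/s

a_c = v²/r ⇒ v = √(a_c · r) = √(1.26 × 10.8) = √13.61 = 3.689 m/s.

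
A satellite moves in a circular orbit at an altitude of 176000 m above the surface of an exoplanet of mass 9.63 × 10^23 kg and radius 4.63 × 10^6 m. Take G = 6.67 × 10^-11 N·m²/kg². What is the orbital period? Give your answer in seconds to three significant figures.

8260 s

r = R + h = 4.63 × 10^6 + 176000 = 4.806 × 10^6 m. Gravity provides the centripetal force: G M m / r² = m v² / r ⇒ v = √(GM/r) = 3656 m/s.
T = 2πr/v = 2π × 4.806 × 10^6 / 3656 = 8260 s.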